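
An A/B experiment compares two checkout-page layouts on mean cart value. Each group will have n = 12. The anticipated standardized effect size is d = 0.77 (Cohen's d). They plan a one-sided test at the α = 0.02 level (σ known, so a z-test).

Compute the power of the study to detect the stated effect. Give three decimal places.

Noncentrality parameter: λ = d·√(n/2) = 0.77 × √(12/2) = 1.8861
One-sided α = 0.02 → critical value z_{0.02} = 2.054.
Power = Φ(λ − 2.054) = Φ(-0.168) = 0.4334.

Power ≈ 0.433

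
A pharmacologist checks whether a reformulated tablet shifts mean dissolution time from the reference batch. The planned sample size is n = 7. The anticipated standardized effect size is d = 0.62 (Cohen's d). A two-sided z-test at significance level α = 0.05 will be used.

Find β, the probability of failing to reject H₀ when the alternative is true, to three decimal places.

Noncentrality parameter: δ = d·√n = 0.62 × √7 = 1.6404
Critical value for a two-sided test at α = 0.05: z_{α/2} = 1.960.
Power = Φ(δ − 1.960) + Φ(−δ − 1.960) = Φ(-0.320) + Φ(-3.600) = 0.3746 + 0.0002 = 0.3748.
Type II error: β = 1 − power = 1 − 0.3748 = 0.6252.

β ≈ 0.625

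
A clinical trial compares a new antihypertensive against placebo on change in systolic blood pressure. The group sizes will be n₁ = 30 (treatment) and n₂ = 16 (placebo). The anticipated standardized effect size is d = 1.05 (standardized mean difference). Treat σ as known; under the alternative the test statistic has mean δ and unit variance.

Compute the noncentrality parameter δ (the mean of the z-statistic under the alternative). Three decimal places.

δ ≈ 3.392

δ = d / √(1/n₁ + 1/n₂) = 1.05 / √(1/30 + 1/16) = 3.3918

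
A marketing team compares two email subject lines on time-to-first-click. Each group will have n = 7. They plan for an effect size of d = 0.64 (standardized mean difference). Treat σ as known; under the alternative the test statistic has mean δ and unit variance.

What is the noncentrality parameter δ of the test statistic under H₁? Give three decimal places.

δ = d·√(n/2) = 0.64 × √(7/2) = 1.1973

δ ≈ 1.197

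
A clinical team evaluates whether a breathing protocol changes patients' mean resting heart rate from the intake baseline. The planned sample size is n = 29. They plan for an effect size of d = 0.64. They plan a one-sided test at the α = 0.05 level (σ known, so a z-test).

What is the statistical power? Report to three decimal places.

Power ≈ 0.964

Noncentrality parameter: δ = d·√n = 0.64 × √29 = 3.4465
One-sided α = 0.05 → critical value z_{0.05} = 1.645.
Power = P(Z > 1.645 − δ) = Φ(1.802) = 0.9642.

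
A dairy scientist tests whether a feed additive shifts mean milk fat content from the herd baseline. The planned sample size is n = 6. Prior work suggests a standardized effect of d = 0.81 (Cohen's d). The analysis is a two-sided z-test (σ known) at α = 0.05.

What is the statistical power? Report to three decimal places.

Noncentrality parameter: δ = d·√n = 0.81 × √6 = 1.9841
Two-sided α = 0.05 → critical value z_{0.025} = 1.960.
Power = Φ(δ − 1.960) + Φ(−δ − 1.960) = Φ(0.024) + Φ(-3.944) = 0.5096 + 0.0000 = 0.5097.

Power ≈ 0.510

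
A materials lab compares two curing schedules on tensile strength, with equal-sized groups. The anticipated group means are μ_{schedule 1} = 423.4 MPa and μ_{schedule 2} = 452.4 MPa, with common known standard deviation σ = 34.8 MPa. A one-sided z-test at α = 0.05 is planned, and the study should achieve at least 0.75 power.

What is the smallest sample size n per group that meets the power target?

Standardized effect: d = |μ_{schedule 1} − μ_{schedule 2}| / σ = |423.4 − 452.4| / 34.8 = 0.8333
For power 0.75 need Φ(δ − z_{0.05}) = 0.75, so δ = z_{0.05} + z_{0.25} = 1.645 + 0.674 = 2.319.
δ = d·√(n/2) ⇒ n = 2(δ/d)² = 2 × (2.319 / 0.8333)² = 15.49.
Round up to the next whole unit.

n = 16 per group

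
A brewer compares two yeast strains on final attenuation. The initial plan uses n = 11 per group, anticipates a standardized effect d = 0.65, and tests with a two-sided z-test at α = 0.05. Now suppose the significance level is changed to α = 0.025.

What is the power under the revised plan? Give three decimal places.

Power ≈ 0.237

δ = d·√(n/2) = 0.65 × √(11/2) = 1.5244 (unchanged). New critical value: z_{0.0125} = 2.241.
Revised power = Φ(δ − 2.241) + Φ(−δ − 2.241) = Φ(-0.717) + Φ(-3.766) = 0.2367 + 0.0001 = 0.2368.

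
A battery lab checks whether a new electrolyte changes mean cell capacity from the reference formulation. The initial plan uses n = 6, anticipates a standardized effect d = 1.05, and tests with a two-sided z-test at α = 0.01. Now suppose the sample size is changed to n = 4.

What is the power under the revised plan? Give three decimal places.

With n = 4: δ = d·√n = 1.05 × √4 = 2.1000. Critical value z_{0.005} = 2.576.
Revised power = Φ(δ − 2.576) + Φ(−δ − 2.576) = Φ(-0.476) + Φ(-4.676) = 0.3171 + 0.0000 = 0.3171.

Power ≈ 0.317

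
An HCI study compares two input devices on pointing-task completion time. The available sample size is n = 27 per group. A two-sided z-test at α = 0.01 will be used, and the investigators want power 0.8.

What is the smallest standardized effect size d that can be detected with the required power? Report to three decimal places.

d ≈ 0.930

Required noncentrality: δ = z_{0.005} + z_{0.20} = 2.576 + 0.842 = 3.417.
(The second rejection-region term Φ(−δ − z_{α/2}) is negligible and dropped.)
δ = d·√(n/2) ⇒ d = δ/√(n/2) = 3.417/√(27/2) = 0.9301.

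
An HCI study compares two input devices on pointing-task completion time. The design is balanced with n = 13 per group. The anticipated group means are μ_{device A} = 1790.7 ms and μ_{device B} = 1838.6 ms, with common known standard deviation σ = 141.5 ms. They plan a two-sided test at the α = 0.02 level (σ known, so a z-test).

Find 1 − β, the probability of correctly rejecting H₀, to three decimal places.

Power ≈ 0.072

Standardized effect: d = |μ_{device A} − μ_{device B}| / σ = |1790.7 − 1838.6| / 141.5 = 0.3385
Noncentrality parameter: δ = d·√(n/2) = 0.3385 × √(13/2) = 0.8630
Critical value for a two-sided test at α = 0.02: z_{α/2} = 2.326.
Power = Φ(δ − 2.326) + Φ(−δ − 2.326) = Φ(-1.463) + Φ(-3.189) = 0.0717 + 0.0007 = 0.0724.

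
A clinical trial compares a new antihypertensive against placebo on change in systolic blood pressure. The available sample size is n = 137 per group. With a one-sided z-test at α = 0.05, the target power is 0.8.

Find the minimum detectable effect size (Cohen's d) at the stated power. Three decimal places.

Required noncentrality: δ = z_{0.05} + z_{0.20} = 1.645 + 0.842 = 2.486.
δ = d·√(n/2) ⇒ d = δ/√(n/2) = 2.486/√(137/2) = 0.3004.

d ≈ 0.300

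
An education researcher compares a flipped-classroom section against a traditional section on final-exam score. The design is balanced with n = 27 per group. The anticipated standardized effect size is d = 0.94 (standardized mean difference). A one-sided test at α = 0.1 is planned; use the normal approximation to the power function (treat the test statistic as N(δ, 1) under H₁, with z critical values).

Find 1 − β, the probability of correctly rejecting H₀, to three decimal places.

Noncentrality parameter: δ = d·√(n/2) = 0.94 × √(27/2) = 3.4538
Critical value for a one-sided test at α = 0.1: z_α = 1.282.
Power = Φ(δ − 1.282) = Φ(2.172) = 0.9851.

Power ≈ 0.985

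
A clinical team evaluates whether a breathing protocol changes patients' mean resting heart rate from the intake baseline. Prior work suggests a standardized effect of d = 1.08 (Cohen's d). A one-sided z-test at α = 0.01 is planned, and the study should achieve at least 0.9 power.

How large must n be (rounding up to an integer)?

Set Φ(δ − 2.326) = 0.9; then δ − 2.326 = Φ⁻¹(0.9) = 1.282, giving δ = 3.608.
δ = d·√n ⇒ n = (δ/d)² = (3.608 / 1.08)² = 11.16.
Round up to the next whole unit.

n = 12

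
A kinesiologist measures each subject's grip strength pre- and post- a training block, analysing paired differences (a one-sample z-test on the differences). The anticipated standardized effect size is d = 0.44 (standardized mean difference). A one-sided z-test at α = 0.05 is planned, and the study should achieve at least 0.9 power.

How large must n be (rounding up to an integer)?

Set Φ(δ − 1.645) = 0.9; then δ − 1.645 = Φ⁻¹(0.9) = 1.282, giving δ = 2.926.
δ = d·√n ⇒ n = (δ/d)² = (2.926 / 0.44)² = 44.23.
Round up to the next whole unit.

n = 45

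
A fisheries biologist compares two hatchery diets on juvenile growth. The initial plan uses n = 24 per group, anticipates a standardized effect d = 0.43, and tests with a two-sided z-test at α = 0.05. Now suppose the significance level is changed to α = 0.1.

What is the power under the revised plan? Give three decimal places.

δ = d·√(n/2) = 0.43 × √(24/2) = 1.4896 (unchanged). New critical value: z_{0.05} = 1.645.
Revised power = Φ(δ − 1.645) + Φ(−δ − 1.645) = Φ(-0.155) + Φ(-3.134) = 0.4383 + 0.0009 = 0.4392.

Power ≈ 0.439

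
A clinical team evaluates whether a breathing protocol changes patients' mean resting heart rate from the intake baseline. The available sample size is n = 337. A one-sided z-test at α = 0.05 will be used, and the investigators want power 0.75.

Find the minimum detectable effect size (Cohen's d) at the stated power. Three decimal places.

d ≈ 0.126

Required noncentrality: δ = z_{0.05} + z_{0.25} = 1.645 + 0.674 = 2.319.
δ = d·√n ⇒ d = δ/√n = 2.319/√337 = 0.1263.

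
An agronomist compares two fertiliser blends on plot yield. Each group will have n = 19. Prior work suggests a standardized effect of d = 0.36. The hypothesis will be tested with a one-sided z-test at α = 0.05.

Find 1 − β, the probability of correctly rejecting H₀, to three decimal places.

Noncentrality parameter: δ = d·√(n/2) = 0.36 × √(19/2) = 1.1096
One-sided α = 0.05 → critical value z_{0.05} = 1.645.
Power = Φ(δ − 1.645) = Φ(-0.535) = 0.2962.

Power ≈ 0.296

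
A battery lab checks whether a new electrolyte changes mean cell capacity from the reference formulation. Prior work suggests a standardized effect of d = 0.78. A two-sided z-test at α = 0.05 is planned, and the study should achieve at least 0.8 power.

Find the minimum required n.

n = 13

For power 0.8 need Φ(δ − z_{0.025}) = 0.8, so δ = z_{0.025} + z_{0.20} = 1.960 + 0.842 = 2.802.
(For δ > 0 the lower-tail rejection region contributes negligibly to power, so the one-term inversion is standard.)
δ = d·√n ⇒ n = (δ/d)² = (2.802 / 0.78)² = 12.90.
Rounding up, n = 13.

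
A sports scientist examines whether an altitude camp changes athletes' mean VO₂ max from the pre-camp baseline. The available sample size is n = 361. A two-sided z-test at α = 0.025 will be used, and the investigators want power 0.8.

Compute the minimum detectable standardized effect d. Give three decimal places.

d ≈ 0.162

Need Φ(δ − 2.241) = 0.8, so δ = 2.241 + 0.842 = 3.083.
(Lower-tail contribution to power is negligible for δ > 0.)
δ = d·√n ⇒ d = δ/√n = 3.083/√361 = 0.1623.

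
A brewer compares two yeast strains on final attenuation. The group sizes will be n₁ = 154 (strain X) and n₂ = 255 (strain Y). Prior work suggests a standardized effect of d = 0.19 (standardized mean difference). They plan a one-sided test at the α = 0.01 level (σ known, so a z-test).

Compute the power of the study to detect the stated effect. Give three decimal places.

Power ≈ 0.321

Noncentrality parameter: δ = d / √(1/n₁ + 1/n₂) = 0.19 / √(1/154 + 1/255) = 1.8618
Critical value for a one-sided test at α = 0.01: z_α = 2.326.
Power = P(Z > 2.326 − δ) = Φ(-0.465) = 0.3211.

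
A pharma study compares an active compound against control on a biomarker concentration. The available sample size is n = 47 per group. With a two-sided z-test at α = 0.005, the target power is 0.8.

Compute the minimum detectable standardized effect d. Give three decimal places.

d ≈ 0.753

Need Φ(δ − 2.807) = 0.8, so δ = 2.807 + 0.842 = 3.649.
(The second rejection-region term Φ(−δ − z_{α/2}) is negligible and dropped.)
δ = d·√(n/2) ⇒ d = δ/√(n/2) = 3.649/√(47/2) = 0.7527.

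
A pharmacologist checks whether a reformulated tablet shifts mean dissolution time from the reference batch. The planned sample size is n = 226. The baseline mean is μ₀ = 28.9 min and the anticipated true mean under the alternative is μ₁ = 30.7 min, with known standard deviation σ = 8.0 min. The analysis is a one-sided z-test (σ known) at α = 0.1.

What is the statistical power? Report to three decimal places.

Standardized effect: d = |μ₁ − μ₀| / σ = |30.7 − 28.9| / 8.0 = 0.2250
Noncentrality parameter: δ = d·√n = 0.2250 × √226 = 3.3825
One-sided α = 0.1 → critical value z_{0.1} = 1.282.
Power = P(Z > 1.282 − δ) = Φ(2.101) = 0.9822.

Power ≈ 0.982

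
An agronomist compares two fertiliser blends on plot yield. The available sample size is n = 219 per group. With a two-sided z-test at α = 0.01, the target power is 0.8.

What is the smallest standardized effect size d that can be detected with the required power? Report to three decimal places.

d ≈ 0.327

Need Φ(δ − 2.576) = 0.8, so δ = 2.576 + 0.842 = 3.417.
(Lower-tail contribution to power is negligible for δ > 0.)
δ = d·√(n/2) ⇒ d = δ/√(n/2) = 3.417/√(219/2) = 0.3266.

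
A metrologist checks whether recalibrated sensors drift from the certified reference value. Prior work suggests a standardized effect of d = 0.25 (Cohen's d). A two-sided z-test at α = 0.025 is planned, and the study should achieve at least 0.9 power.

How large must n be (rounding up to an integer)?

Set Φ(δ − 2.241) = 0.9; then δ − 2.241 = Φ⁻¹(0.9) = 1.282, giving δ = 3.523.
(For δ > 0 the lower-tail rejection region contributes negligibly to power, so the one-term inversion is standard.)
δ = d·√n ⇒ n = (δ/d)² = (3.523 / 0.25)² = 198.58.
Round up to the next whole unit.

n = 199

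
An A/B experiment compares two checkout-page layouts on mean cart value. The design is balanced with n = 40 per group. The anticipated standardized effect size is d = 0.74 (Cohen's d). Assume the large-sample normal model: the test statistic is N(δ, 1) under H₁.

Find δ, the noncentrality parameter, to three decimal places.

The noncentrality parameter scales effect size by the design's sample-size factor: δ = d·√(n/2) = 0.74 × √(40/2) = 3.3094

δ ≈ 3.309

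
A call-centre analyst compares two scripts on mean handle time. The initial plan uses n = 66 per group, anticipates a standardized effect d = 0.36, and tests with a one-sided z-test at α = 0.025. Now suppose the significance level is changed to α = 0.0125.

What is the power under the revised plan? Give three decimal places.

δ = d·√(n/2) = 0.36 × √(66/2) = 2.0680 (unchanged). New critical value: z_{0.0125} = 2.241.
Revised power = Φ(δ − 2.241) = Φ(-0.173) = 0.4312.

Power ≈ 0.431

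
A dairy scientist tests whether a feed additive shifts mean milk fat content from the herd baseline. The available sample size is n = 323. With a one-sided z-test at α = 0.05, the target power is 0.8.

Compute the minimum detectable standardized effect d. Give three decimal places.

Required noncentrality: δ = z_{0.05} + z_{0.20} = 1.645 + 0.842 = 2.486.
δ = d·√n ⇒ d = δ/√n = 2.486/√323 = 0.1384.

d ≈ 0.138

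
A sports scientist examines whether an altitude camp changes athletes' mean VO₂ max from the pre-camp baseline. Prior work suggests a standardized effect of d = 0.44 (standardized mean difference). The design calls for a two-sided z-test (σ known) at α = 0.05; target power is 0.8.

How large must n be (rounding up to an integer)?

Set Φ(δ − 1.960) = 0.8; then δ − 1.960 = Φ⁻¹(0.8) = 0.842, giving δ = 2.802.
(The Φ(−δ − z_{α/2}) term is vanishingly small for δ > 0 and is dropped in the standard sample-size formula.)
δ = d·√n ⇒ n = (δ/d)² = (2.802 / 0.44)² = 40.54.
Rounding up, n = 41.

n = 41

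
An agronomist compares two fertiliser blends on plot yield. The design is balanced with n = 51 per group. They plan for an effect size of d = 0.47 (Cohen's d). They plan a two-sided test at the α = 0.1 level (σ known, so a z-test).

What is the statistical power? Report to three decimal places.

Noncentrality parameter: δ = d·√(n/2) = 0.47 × √(51/2) = 2.3734
Two-sided α = 0.1 → critical value z_{0.05} = 1.645.
Power = Φ(δ − 1.645) + Φ(−δ − 1.645) = Φ(0.729) + Φ(-4.018) = 0.7669 + 0.0000 = 0.7669.

Power ≈ 0.767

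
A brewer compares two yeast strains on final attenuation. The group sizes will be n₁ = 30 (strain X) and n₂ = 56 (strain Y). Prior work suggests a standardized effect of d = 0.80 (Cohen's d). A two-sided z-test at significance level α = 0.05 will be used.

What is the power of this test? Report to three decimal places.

Noncentrality parameter: δ = d / √(1/n₁ + 1/n₂) = 0.80 / √(1/30 + 1/56) = 3.5359
Two-sided α = 0.05 → critical value z_{0.025} = 1.960.
Power = Φ(δ − 1.960) + Φ(−δ − 1.960) = Φ(1.576) + Φ(-5.496) = 0.9425 + 0.0000 = 0.9425.

Power ≈ 0.942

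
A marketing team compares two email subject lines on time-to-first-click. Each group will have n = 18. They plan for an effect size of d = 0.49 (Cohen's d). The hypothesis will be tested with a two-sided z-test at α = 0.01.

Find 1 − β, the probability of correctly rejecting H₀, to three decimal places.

Power ≈ 0.134

Noncentrality parameter: δ = d·√(n/2) = 0.49 × √(18/2) = 1.4700
Critical value for a two-sided test at α = 0.01: z_{α/2} = 2.576.
Power = Φ(δ − 2.576) + Φ(−δ − 2.576) = Φ(-1.106) + Φ(-4.046) = 0.1344 + 0.0000 = 0.1344.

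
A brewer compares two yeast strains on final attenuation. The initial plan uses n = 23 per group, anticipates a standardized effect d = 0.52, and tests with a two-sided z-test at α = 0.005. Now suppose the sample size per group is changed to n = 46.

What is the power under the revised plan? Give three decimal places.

With n = 46 per group: δ = d·√(n/2) = 0.52 × √(46/2) = 2.4938. Critical value z_{0.0025} = 2.807.
Revised power = Φ(δ − 2.807) + Φ(−δ − 2.807) = Φ(-0.313) + Φ(-5.301) = 0.3771 + 0.0000 = 0.3771.

Power ≈ 0.377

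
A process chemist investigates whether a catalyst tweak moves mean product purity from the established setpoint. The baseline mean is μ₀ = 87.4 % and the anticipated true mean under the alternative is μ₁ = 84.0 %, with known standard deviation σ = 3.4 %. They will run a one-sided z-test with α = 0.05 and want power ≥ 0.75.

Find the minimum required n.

Standardized effect: d = |μ₁ − μ₀| / σ = |84.0 − 87.4| / 3.4 = 1.0000
For power 0.75 need Φ(δ − z_{0.05}) = 0.75, so δ = z_{0.05} + z_{0.25} = 1.645 + 0.674 = 2.319.
δ = d·√n ⇒ n = (δ/d)² = (2.319 / 1.0000)² = 5.38.
Round up to the next whole unit.

n = 6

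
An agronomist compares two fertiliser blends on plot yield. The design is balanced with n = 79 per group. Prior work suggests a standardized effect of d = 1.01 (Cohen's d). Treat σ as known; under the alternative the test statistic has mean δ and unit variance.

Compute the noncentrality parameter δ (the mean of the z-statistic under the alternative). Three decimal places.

δ = d·√(n/2) = 1.01 × √(79/2) = 6.3478

δ ≈ 6.348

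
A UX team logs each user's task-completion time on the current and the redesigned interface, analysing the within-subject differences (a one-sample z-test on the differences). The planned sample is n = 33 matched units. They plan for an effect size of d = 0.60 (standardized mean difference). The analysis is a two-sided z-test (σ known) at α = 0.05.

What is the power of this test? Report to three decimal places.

Noncentrality parameter: δ = d·√n = 0.60 × √33 = 3.4467
Critical value for a two-sided test at α = 0.05: z_{α/2} = 1.960.
Power = Φ(δ − 1.960) + Φ(−δ − 1.960) = Φ(1.487) + Φ(-5.407) = 0.9315 + 0.0000 = 0.9315.

Power ≈ 0.931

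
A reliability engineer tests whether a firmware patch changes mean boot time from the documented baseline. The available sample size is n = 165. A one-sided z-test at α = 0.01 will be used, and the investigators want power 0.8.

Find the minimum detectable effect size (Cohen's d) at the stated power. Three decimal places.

Need Φ(δ − 2.326) = 0.8, so δ = 2.326 + 0.842 = 3.168.
δ = d·√n ⇒ d = δ/√n = 3.168/√165 = 0.2466.

d ≈ 0.247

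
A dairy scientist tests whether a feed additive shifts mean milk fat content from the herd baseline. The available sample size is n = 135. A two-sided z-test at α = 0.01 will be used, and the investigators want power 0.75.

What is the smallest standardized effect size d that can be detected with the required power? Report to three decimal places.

d ≈ 0.280

Required noncentrality: δ = z_{0.005} + z_{0.25} = 2.576 + 0.674 = 3.250.
(Lower-tail contribution to power is negligible for δ > 0.)
δ = d·√n ⇒ d = δ/√n = 3.250/√135 = 0.2797.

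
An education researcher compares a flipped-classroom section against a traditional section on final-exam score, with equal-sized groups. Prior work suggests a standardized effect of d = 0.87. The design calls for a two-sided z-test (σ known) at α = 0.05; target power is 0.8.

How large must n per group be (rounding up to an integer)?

For power 0.8 need Φ(δ − z_{0.025}) = 0.8, so δ = z_{0.025} + z_{0.20} = 1.960 + 0.842 = 2.802.
(For δ > 0 the lower-tail rejection region contributes negligibly to power, so the one-term inversion is standard.)
δ = d·√(n/2) ⇒ n = 2(δ/d)² = 2 × (2.802 / 0.87)² = 20.74.
Round up to the next whole unit.

n = 21 per group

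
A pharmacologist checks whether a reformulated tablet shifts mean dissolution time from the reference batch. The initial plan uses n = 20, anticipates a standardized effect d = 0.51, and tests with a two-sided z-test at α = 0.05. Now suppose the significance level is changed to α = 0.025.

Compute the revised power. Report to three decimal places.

δ = d·√n = 0.51 × √20 = 2.2808 (unchanged). New critical value: z_{0.0125} = 2.241.
Revised power = Φ(δ − 2.241) + Φ(−δ − 2.241) = Φ(0.039) + Φ(-4.522) = 0.5157 + 0.0000 = 0.5157.

Power ≈ 0.516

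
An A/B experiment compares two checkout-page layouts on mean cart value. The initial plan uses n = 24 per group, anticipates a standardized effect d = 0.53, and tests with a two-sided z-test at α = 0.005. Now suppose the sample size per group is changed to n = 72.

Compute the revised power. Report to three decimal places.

Power ≈ 0.645

With n = 72 per group: δ = d·√(n/2) = 0.53 × √(72/2) = 3.1800. Critical value z_{0.0025} = 2.807.
Revised power = Φ(δ − 2.807) + Φ(−δ − 2.807) = Φ(0.373) + Φ(-5.987) = 0.6454 + 0.0000 = 0.6454.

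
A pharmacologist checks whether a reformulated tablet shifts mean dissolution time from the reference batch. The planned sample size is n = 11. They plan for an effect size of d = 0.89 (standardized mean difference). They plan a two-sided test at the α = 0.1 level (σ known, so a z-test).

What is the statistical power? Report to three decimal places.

Noncentrality parameter: δ = d·√n = 0.89 × √11 = 2.9518
Two-sided α = 0.1 → critical value z_{0.05} = 1.645.
Power = Φ(δ − 1.645) + Φ(−δ − 1.645) = Φ(1.307) + Φ(-4.597) = 0.9044 + 0.0000 = 0.9044.

Power ≈ 0.904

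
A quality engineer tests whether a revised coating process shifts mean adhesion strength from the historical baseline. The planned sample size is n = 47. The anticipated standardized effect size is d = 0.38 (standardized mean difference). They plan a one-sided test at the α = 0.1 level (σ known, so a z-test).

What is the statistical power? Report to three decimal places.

Power ≈ 0.907

Noncentrality parameter: δ = d·√n = 0.38 × √47 = 2.6051
Critical value for a one-sided test at α = 0.1: z_α = 1.282.
Power = Φ(δ − 1.282) = Φ(1.324) = 0.9072.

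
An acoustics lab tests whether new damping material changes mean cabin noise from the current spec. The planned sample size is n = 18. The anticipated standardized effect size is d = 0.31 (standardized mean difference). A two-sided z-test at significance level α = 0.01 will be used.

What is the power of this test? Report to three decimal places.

Noncentrality parameter: δ = d·√n = 0.31 × √18 = 1.3152
Two-sided α = 0.01 → critical value z_{0.005} = 2.576.
Power = Φ(δ − 2.576) + Φ(−δ − 2.576) = Φ(-1.261) + Φ(-3.891) = 0.1037 + 0.0000 = 0.1038.

Power ≈ 0.104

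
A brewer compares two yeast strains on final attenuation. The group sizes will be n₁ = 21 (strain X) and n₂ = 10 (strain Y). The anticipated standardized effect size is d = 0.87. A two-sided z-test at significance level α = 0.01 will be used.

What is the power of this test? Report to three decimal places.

Noncentrality parameter: δ = d / √(1/n₁ + 1/n₂) = 0.87 / √(1/21 + 1/10) = 2.2644
Two-sided α = 0.01 → critical value z_{0.005} = 2.576.
Power = Φ(δ − 2.576) + Φ(−δ − 2.576) = Φ(-0.311) + Φ(-4.840) = 0.3777 + 0.0000 = 0.3777.

Power ≈ 0.378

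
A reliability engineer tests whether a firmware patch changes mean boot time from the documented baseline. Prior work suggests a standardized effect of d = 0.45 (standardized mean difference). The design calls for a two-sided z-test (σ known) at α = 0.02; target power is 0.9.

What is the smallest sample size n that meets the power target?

n = 65

For power 0.9 need Φ(δ − z_{0.01}) = 0.9, so δ = z_{0.01} + z_{0.10} = 2.326 + 1.282 = 3.608.
(The Φ(−δ − z_{α/2}) term is vanishingly small for δ > 0 and is dropped in the standard sample-size formula.)
δ = d·√n ⇒ n = (δ/d)² = (3.608 / 0.45)² = 64.28.
Rounding up, n = 65.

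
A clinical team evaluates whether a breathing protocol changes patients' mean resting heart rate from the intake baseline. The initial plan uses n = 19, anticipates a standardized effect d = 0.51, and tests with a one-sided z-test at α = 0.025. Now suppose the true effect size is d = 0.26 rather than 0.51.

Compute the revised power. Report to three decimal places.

With d = 0.26: δ = d·√n = 0.26 × √19 = 1.1333. Critical value z_{0.025} = 1.960.
Revised power = P(Z > 1.960 − δ) = Φ(-0.827) = 0.2042.

Power ≈ 0.204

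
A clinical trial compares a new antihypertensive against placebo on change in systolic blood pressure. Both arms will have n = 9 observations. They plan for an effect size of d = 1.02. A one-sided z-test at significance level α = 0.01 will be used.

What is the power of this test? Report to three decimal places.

Power ≈ 0.435

Noncentrality parameter: δ = d·√(n/2) = 1.02 × √(9/2) = 2.1637
One-sided α = 0.01 → critical value z_{0.01} = 2.326.
Power = P(Z > 2.326 − δ) = Φ(-0.163) = 0.4354.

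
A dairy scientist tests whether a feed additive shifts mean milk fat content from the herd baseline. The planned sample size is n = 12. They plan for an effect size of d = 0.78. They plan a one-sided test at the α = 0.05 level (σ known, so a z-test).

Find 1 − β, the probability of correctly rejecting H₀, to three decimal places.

Power ≈ 0.855

Noncentrality parameter: λ = d·√n = 0.78 × √12 = 2.7020
One-sided α = 0.05 → critical value z_{0.05} = 1.645.
Power = P(Z > 1.645 − λ) = Φ(1.057) = 0.8548.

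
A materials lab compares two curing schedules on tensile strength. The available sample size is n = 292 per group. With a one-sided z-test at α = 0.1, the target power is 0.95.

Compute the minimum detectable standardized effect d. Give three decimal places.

d ≈ 0.242

Required noncentrality: δ = z_{0.1} + z_{0.05} = 1.282 + 1.645 = 2.926.
δ = d·√(n/2) ⇒ d = δ/√(n/2) = 2.926/√(292/2) = 0.2422.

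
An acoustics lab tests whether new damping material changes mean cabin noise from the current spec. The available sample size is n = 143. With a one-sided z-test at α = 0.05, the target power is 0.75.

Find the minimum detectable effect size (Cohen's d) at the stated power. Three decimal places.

Need Φ(δ − 1.645) = 0.75, so δ = 1.645 + 0.674 = 2.319.
δ = d·√n ⇒ d = δ/√n = 2.319/√143 = 0.1940.

d ≈ 0.194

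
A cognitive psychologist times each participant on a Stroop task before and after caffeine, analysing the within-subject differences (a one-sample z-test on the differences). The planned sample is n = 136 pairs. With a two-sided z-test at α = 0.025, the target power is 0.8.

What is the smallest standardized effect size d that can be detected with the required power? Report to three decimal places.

d ≈ 0.264

Need Φ(δ − 2.241) = 0.8, so δ = 2.241 + 0.842 = 3.083.
(Lower-tail contribution to power is negligible for δ > 0.)
δ = d·√n ⇒ d = δ/√n = 3.083/√136 = 0.2644.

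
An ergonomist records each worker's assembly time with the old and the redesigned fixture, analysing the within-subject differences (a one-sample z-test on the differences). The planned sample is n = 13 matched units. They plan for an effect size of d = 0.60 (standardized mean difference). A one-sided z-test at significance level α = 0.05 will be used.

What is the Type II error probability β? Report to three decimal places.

β ≈ 0.302

Noncentrality parameter: δ = d·√n = 0.60 × √13 = 2.1633
One-sided α = 0.05 → critical value z_{0.05} = 1.645.
Power = Φ(δ − 1.645) = Φ(0.518) = 0.6979.
Type II error: β = 1 − power = 1 − 0.6979 = 0.3021.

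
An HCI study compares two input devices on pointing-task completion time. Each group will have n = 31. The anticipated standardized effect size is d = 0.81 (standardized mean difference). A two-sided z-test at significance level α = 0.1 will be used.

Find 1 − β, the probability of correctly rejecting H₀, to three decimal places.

Power ≈ 0.939

Noncentrality parameter: δ = d·√(n/2) = 0.81 × √(31/2) = 3.1890
Critical value for a two-sided test at α = 0.1: z_{α/2} = 1.645.
Power = Φ(δ − 1.645) + Φ(−δ − 1.645) = Φ(1.544) + Φ(-4.834) = 0.9387 + 0.0000 = 0.9387.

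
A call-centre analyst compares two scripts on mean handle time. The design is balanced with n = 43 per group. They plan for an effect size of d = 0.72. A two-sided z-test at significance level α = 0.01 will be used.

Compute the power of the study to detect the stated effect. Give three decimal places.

Noncentrality parameter: λ = d·√(n/2) = 0.72 × √(43/2) = 3.3385
Two-sided α = 0.01 → critical value z_{0.005} = 2.576.
Power = Φ(λ − 2.576) + Φ(−λ − 2.576) = Φ(0.763) + Φ(-5.914) = 0.7772 + 0.0000 = 0.7772.

Power ≈ 0.777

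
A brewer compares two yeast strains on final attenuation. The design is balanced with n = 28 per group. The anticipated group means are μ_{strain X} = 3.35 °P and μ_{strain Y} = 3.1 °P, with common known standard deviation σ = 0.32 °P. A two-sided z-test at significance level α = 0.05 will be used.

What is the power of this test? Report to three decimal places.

Standardized effect: d = |μ_{strain X} − μ_{strain Y}| / σ = |3.35 − 3.1| / 0.32 = 0.7812
Noncentrality parameter: δ = d·√(n/2) = 0.7812 × √(28/2) = 2.9232
Two-sided α = 0.05 → critical value z_{0.025} = 1.960.
Power = Φ(δ − 1.960) + Φ(−δ − 1.960) = Φ(0.963) + Φ(-4.883) = 0.8323 + 0.0000 = 0.8323.

Power ≈ 0.832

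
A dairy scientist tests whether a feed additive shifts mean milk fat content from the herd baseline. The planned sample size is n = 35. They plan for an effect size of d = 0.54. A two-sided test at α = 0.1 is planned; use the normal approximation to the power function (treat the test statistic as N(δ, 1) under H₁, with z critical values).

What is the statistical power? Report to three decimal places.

Power ≈ 0.939

Noncentrality parameter: δ = d·√n = 0.54 × √35 = 3.1947
Critical value for a two-sided test at α = 0.1: z_{α/2} = 1.645.
Power = Φ(δ − 1.645) + Φ(−δ − 1.645) = Φ(1.550) + Φ(-4.840) = 0.9394 + 0.0000 = 0.9394.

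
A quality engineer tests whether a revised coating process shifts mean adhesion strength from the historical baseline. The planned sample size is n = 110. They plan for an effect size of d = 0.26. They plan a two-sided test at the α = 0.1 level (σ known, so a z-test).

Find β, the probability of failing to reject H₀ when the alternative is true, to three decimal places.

β ≈ 0.140

Noncentrality parameter: δ = d·√n = 0.26 × √110 = 2.7269
Critical value for a two-sided test at α = 0.1: z_{α/2} = 1.645.
Power = Φ(δ − 1.645) + Φ(−δ − 1.645) = Φ(1.082) + Φ(-4.372) = 0.8604 + 0.0000 = 0.8604.
Type II error: β = 1 − power = 1 − 0.8604 = 0.1396.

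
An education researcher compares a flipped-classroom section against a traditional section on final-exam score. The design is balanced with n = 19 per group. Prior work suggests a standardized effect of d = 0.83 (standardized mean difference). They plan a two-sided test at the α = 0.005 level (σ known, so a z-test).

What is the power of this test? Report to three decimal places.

Power ≈ 0.402

Noncentrality parameter: δ = d·√(n/2) = 0.83 × √(19/2) = 2.5582
Two-sided α = 0.005 → critical value z_{0.0025} = 2.807.
Power = Φ(δ − 2.807) + Φ(−δ − 2.807) = Φ(-0.249) + Φ(-5.365) = 0.4018 + 0.0000 = 0.4018.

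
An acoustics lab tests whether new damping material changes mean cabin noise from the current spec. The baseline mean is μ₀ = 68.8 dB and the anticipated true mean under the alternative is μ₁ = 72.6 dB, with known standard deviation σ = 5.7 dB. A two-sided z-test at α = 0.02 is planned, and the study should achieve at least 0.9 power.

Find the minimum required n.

n = 30

Standardized effect: d = |μ₁ − μ₀| / σ = |72.6 − 68.8| / 5.7 = 0.6667
For power 0.9 need Φ(δ − z_{0.01}) = 0.9, so δ = z_{0.01} + z_{0.10} = 2.326 + 1.282 = 3.608.
(For δ > 0 the lower-tail rejection region contributes negligibly to power, so the one-term inversion is standard.)
δ = d·√n ⇒ n = (δ/d)² = (3.608 / 0.6667)² = 29.29.
Rounding up, n = 30.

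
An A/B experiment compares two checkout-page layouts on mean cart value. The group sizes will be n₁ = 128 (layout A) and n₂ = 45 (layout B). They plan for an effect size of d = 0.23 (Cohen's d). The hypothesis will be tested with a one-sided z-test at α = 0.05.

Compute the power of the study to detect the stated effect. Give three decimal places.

Noncentrality parameter: δ = d / √(1/n₁ + 1/n₂) = 0.23 / √(1/128 + 1/45) = 1.3271
One-sided α = 0.05 → critical value z_{0.05} = 1.645.
Power = P(Z > 1.645 − δ) = Φ(-0.318) = 0.3754.

Power ≈ 0.375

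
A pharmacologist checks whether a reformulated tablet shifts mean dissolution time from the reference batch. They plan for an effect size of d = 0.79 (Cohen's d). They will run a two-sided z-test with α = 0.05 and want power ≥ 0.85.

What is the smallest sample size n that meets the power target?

For power 0.85 need Φ(δ − z_{0.025}) = 0.85, so δ = z_{0.025} + z_{0.15} = 1.960 + 1.036 = 2.996.
(For δ > 0 the lower-tail rejection region contributes negligibly to power, so the one-term inversion is standard.)
δ = d·√n ⇒ n = (δ/d)² = (2.996 / 0.79)² = 14.39.
Round up to the next whole unit.

n = 15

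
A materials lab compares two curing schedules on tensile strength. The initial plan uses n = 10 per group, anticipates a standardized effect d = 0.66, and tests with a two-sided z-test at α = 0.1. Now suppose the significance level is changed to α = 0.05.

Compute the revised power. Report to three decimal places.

Power ≈ 0.314

δ = d·√(n/2) = 0.66 × √(10/2) = 1.4758 (unchanged). New critical value: z_{0.025} = 1.960.
Revised power = Φ(δ − 1.960) + Φ(−δ − 1.960) = Φ(-0.484) + Φ(-3.436) = 0.3141 + 0.0003 = 0.3144.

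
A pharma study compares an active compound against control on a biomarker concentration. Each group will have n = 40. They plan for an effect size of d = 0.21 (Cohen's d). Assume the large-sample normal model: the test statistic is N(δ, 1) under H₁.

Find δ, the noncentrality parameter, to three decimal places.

δ ≈ 0.939

δ = d·√(n/2) = 0.21 × √(40/2) = 0.9391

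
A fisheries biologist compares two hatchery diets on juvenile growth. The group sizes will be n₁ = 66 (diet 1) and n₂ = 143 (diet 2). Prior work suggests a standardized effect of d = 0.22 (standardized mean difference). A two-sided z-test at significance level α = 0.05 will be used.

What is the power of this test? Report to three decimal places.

Noncentrality parameter: δ = d / √(1/n₁ + 1/n₂) = 0.22 / √(1/66 + 1/143) = 1.4784
Two-sided α = 0.05 → critical value z_{0.025} = 1.960.
Power = Φ(δ − 1.960) + Φ(−δ − 1.960) = Φ(-0.482) + Φ(-3.438) = 0.3151 + 0.0003 = 0.3153.

Power ≈ 0.315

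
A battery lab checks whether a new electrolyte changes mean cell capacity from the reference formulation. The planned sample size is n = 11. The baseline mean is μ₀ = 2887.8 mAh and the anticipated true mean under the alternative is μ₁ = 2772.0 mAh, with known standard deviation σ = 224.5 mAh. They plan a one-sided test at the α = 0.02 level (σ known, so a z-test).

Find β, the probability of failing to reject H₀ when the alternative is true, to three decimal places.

β ≈ 0.634

Standardized effect: d = |μ₁ − μ₀| / σ = |2772.0 − 2887.8| / 224.5 = 0.5158
Noncentrality parameter: δ = d·√n = 0.5158 × √11 = 1.7108
One-sided α = 0.02 → critical value z_{0.02} = 2.054.
Power = Φ(δ − 2.054) = Φ(-0.343) = 0.3658.
Type II error: β = 1 − power = 1 − 0.3658 = 0.6342.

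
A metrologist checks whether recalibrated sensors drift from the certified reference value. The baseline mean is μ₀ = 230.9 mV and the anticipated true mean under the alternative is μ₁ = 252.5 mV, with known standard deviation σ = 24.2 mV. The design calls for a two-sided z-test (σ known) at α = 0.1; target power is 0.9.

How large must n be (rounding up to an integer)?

n = 11

Standardized effect: d = |μ₁ − μ₀| / σ = |252.5 − 230.9| / 24.2 = 0.8926
Set Φ(δ − 1.645) = 0.9; then δ − 1.645 = Φ⁻¹(0.9) = 1.282, giving δ = 2.926.
(For δ > 0 the lower-tail rejection region contributes negligibly to power, so the one-term inversion is standard.)
δ = d·√n ⇒ n = (δ/d)² = (2.926 / 0.8926)² = 10.75.
Rounding up, n = 11.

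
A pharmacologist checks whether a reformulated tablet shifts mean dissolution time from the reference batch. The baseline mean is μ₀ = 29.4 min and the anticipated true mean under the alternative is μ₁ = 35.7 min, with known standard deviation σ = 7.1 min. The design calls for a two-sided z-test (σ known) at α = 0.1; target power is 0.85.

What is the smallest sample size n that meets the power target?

Standardized effect: d = |μ₁ − μ₀| / σ = |35.7 − 29.4| / 7.1 = 0.8873
For power 0.85 need Φ(δ − z_{0.05}) = 0.85, so δ = z_{0.05} + z_{0.15} = 1.645 + 1.036 = 2.681.
(For δ > 0 the lower-tail rejection region contributes negligibly to power, so the one-term inversion is standard.)
δ = d·√n ⇒ n = (δ/d)² = (2.681 / 0.8873)² = 9.13.
Rounding up, n = 10.

n = 10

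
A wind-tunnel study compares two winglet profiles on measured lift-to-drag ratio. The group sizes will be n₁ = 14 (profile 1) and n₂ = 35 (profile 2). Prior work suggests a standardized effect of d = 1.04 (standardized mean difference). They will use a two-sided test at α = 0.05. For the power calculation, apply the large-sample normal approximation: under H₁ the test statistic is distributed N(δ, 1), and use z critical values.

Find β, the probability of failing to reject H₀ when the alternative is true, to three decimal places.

β ≈ 0.092

Noncentrality parameter: δ = d / √(1/n₁ + 1/n₂) = 1.04 / √(1/14 + 1/35) = 3.2888
Critical value for a two-sided test at α = 0.05: z_{α/2} = 1.960.
Power = Φ(δ − 1.960) + Φ(−δ − 1.960) = Φ(1.329) + Φ(-5.249) = 0.9080 + 0.0000 = 0.9080.
Type II error: β = 1 − power = 1 − 0.9080 = 0.0920.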